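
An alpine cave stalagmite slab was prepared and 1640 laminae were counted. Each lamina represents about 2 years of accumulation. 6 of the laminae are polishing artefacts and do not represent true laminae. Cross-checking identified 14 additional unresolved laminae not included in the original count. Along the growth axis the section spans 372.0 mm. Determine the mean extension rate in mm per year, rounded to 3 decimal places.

0.113 mm per year

Adjusted count: 1640 − 6 + 14 = 1648 laminae.
Multiplying by 2 years per lamina: 1648 × 2 = 3296 years.
Mean rate = 372.0 mm / 3296 years ≈ 0.113 mm per year.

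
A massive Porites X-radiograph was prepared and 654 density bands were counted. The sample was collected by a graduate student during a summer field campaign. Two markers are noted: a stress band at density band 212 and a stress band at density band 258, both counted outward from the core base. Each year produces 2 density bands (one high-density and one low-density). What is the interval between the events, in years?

23 years

The two markers are separated by 258 − 212 = 46 density bands.
Dividing by 2 density bands per year: 46 / 2 = 23 years.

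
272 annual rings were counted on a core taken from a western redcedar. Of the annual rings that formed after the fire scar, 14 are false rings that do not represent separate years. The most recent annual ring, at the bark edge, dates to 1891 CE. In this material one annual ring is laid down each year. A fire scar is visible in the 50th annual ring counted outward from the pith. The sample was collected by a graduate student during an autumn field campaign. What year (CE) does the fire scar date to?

272 − 50 = 222 annual rings lie beyond the fire scar toward the bark edge.
222 − 14 false = 208 true annual rings after the fire scar.
Counting back 208 years from 1891 CE places the fire scar in 1891 − 208 = 1683 CE.

1683 CE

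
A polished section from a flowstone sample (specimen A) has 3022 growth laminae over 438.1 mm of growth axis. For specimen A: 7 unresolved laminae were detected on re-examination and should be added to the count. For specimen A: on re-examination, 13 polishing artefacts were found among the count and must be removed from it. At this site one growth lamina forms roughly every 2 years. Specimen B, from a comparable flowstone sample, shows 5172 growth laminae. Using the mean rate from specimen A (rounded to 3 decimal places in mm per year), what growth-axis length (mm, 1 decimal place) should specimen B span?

755.1 mm

Specimen A: after corrections the count is 3022 − 13 + 7 = 3016 growth laminae.
Specimen A: 3016 growth laminae at 2 years each span 3016 × 2 = 6032 years.
A: 438.1 mm over 6032 years gives 438.1 / 6032 ≈ 0.073 mm/yr.
Specimen B: at 2 years per growth lamina, 5172 × 2 = 10344 years. B's length ≈ 0.073 × 10344 = 755.1 mm.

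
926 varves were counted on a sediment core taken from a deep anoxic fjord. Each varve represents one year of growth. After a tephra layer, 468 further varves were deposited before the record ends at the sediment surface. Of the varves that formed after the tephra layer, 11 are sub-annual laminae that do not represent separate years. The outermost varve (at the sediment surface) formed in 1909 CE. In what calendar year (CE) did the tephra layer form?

1452 CE

There are 468 varves younger than the tephra layer.
Removing the 11 false varves leaves 468 − 11 = 457 true varves beyond the tephra layer.
Counting back 457 years from 1909 CE places the tephra layer in 1909 − 457 = 1452 CE.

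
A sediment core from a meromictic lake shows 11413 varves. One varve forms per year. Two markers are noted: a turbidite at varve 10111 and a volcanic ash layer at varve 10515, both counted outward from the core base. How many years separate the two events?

The two markers are separated by 10515 − 10111 = 404 varves.
At one varve per year, 404 years elapsed between them.

404 yr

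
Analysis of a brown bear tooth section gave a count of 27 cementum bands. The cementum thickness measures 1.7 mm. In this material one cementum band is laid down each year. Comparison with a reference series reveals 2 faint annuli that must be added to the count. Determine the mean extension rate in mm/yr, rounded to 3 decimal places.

After corrections the count is 27 + 2 = 29 cementum bands.
1.7 mm over 29 years gives 1.7 / 29 ≈ 0.059 mm/yr.

0.059 mm/yr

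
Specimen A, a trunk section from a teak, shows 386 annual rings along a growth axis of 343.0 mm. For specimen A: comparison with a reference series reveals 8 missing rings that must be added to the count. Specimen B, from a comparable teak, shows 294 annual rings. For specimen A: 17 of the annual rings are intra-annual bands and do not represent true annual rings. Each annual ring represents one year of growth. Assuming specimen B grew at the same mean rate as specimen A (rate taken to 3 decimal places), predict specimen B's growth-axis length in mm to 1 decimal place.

267.5 mm

Specimen A: true annual ring count = 386 − 17 + 8 = 377.
A: Extension rate ≈ 343.0 / 377 = 0.910 mm/year.
Length of B = 0.910 × 294 = 267.5 mm.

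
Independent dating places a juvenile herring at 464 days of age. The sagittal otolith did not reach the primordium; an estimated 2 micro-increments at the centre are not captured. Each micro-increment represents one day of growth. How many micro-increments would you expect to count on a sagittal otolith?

Expected micro-increments over 464 days: 464.
Subtracting the 2 micro-increments not captured gives 464 − 2 = 462 micro-increments in the record.

462 micro-increments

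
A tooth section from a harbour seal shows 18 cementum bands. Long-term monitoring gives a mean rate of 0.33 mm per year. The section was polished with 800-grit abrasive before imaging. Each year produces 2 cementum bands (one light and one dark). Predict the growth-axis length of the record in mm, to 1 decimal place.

3.0 mm

With 2 cementum bands per year, 18 / 2 = 9 years.
Predicted length = 0.33 mm/year × 9 years = 3.0 mm.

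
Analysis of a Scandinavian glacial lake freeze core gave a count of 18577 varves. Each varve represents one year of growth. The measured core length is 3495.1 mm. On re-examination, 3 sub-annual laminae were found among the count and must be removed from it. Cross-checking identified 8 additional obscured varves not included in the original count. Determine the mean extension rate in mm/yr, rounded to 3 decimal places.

0.188 mm/yr

Correcting the raw count gives 18577 − 3 + 8 = 18582 true varves.
Extension rate ≈ 3495.1 / 18582 = 0.188 mm/yr.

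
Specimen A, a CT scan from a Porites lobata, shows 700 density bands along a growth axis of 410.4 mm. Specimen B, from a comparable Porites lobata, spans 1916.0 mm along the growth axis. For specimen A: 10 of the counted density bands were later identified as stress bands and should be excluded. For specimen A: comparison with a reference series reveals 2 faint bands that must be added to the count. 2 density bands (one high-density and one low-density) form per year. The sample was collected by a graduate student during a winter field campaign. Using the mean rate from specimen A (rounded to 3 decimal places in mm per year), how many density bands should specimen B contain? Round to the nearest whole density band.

3231 density bands

Specimen A: correcting the raw count gives 700 − 10 + 2 = 692 true density bands.
Specimen A: dividing by 2 density bands per year: 692 / 2 = 346 years.
A: Mean rate = 410.4 mm / 346 years ≈ 1.186 mm per year.
B spans 1916.0 / 1.186 = 1615.51 years; at 2 density bands per year that is 1615.51 × 2 ≈ 3231 density bands.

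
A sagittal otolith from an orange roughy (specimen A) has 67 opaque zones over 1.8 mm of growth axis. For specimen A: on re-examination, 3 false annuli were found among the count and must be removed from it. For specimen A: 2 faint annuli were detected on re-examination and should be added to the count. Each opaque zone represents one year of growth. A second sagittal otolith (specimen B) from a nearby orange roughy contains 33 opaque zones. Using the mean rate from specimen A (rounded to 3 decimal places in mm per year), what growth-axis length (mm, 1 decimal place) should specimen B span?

0.9 mm

Specimen A: true opaque zone count = 67 − 3 + 2 = 66.
A: Mean rate = 1.8 mm / 66 years ≈ 0.027 mm/year.
B's length ≈ 0.027 × 33 = 0.9 mm.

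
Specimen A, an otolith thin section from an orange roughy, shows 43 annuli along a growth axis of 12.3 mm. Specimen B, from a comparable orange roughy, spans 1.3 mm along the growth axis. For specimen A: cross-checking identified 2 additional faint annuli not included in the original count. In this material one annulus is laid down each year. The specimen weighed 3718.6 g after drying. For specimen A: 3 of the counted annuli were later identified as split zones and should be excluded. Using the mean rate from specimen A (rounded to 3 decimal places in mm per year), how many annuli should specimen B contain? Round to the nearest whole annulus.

4 annuli

Specimen A: correcting the raw count gives 43 − 3 + 2 = 42 true annuli.
A: 12.3 mm over 42 years gives 12.3 / 42 ≈ 0.293 mm/yr.
For B, 1.3 / 0.293 = 4.44 years ≈ 4 annuli.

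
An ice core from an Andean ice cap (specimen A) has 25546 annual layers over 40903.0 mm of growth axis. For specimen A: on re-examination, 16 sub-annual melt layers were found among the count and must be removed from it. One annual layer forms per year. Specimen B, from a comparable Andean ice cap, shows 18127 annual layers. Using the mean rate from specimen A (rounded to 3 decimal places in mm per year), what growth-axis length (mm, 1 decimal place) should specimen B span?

29039.5 mm

Specimen A: after corrections the count is 25546 − 16 = 25530 annual layers.
A: 40903.0 mm over 25530 years gives 40903.0 / 25530 ≈ 1.602 mm per year.
Length of B = 1.602 × 18127 = 29039.5 mm.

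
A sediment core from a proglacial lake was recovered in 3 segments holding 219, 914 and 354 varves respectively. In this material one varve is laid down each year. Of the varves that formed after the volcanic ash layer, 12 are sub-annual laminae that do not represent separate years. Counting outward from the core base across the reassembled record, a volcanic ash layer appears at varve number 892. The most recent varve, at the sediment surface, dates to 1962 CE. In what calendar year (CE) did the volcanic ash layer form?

Total varves = 219 + 914 + 354 = 1487.
1487 − 892 = 595 varves lie beyond the volcanic ash layer toward the sediment surface.
595 − 12 false = 583 true varves after the volcanic ash layer.
Counting back 583 years from 1962 CE places the volcanic ash layer in 1962 − 583 = 1379 CE.

1379 CE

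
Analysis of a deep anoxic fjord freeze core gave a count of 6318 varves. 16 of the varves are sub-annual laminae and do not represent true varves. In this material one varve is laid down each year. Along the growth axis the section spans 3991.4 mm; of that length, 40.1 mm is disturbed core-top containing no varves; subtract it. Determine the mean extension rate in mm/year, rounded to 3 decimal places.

True varve count = 6318 − 16 = 6302.
Removing the 40.1 mm offcut leaves 3991.4 − 40.1 = 3951.3 mm.
3951.3 mm over 6302 years gives 3951.3 / 6302 ≈ 0.627 mm/year.

0.627 mm/year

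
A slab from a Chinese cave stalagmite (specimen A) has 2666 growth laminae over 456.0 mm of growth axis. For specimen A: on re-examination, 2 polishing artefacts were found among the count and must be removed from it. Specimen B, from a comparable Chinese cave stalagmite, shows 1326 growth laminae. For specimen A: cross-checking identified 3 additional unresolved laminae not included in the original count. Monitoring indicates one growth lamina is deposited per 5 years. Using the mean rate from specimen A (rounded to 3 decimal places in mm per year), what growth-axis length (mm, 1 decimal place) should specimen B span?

Specimen A: correcting the raw count gives 2666 − 2 + 3 = 2667 true growth laminae.
Specimen A: at 5 years per growth lamina, 2667 × 5 = 13335 years.
A: 456.0 mm over 13335 years gives 456.0 / 13335 ≈ 0.034 mm/yr.
Specimen B: 1326 growth laminae at 5 years each span 1326 × 5 = 6630 years. Length of B = 0.034 × 6630 = 225.4 mm.

225.4 mm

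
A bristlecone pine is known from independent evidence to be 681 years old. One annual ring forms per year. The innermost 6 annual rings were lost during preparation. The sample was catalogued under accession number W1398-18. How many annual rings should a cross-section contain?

675 annual rings

Expected annual rings over 681 years: 681.
Less the 6 uncaptured annual rings: 681 − 6 = 675.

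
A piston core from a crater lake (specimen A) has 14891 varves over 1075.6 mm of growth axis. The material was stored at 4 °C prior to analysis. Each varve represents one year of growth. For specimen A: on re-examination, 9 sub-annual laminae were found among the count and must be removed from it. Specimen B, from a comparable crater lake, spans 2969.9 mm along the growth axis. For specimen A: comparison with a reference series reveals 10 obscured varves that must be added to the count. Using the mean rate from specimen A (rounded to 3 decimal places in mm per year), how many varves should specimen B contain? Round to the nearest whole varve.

41249 varves

Specimen A: adjusted count: 14891 − 9 + 10 = 14892 varves.
A: 1075.6 mm over 14892 years gives 1075.6 / 14892 ≈ 0.072 mm/yr.
For B, 2969.9 / 0.072 = 41248.61 years ≈ 41249 varves.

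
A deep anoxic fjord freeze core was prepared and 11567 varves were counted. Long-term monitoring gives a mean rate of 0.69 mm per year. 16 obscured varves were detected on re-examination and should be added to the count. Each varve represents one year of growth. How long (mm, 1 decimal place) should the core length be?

7992.3 mm

After corrections the count is 11567 + 16 = 11583 varves.
11583 years at 0.69 mm/year gives 0.69 × 11583 = 7992.3 mm.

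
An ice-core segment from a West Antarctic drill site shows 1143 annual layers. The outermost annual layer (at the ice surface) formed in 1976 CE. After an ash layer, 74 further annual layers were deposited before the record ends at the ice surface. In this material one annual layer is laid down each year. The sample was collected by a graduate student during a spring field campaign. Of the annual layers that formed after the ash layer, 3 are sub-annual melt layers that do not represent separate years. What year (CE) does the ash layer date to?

74 annual layers post-date the ash layer.
Removing the 3 false annual layers leaves 74 − 3 = 71 true annual layers beyond the ash layer.
The annual layer at the ice surface is 1976 CE, so the ash layer dates to 1976 − 71 = 1905 CE.

1905 CE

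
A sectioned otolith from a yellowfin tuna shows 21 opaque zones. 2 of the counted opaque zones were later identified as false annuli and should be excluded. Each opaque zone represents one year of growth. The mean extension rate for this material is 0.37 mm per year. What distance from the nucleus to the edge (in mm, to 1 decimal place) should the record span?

True opaque zone count = 21 − 2 = 19.
19 years at 0.37 mm/year gives 0.37 × 19 = 7.0 mm.

7.0 mm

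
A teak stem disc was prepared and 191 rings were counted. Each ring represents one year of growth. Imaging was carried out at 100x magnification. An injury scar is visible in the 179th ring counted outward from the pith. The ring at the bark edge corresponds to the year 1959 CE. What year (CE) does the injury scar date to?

1947 CE

191 − 179 = 12 rings lie beyond the injury scar toward the bark edge.
Counting back 12 years from 1959 CE places the injury scar in 1959 − 12 = 1947 CE.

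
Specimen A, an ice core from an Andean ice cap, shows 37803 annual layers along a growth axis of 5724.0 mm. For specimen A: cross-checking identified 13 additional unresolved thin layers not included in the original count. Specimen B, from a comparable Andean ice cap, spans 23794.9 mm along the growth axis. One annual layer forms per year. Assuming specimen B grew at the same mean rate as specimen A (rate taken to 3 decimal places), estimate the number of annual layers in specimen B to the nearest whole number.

Specimen A: correcting the raw count gives 37803 + 13 = 37816 true annual layers.
A: 5724.0 mm over 37816 years gives 5724.0 / 37816 ≈ 0.151 mm/year.
Specimen B: 23794.9 mm / 0.151 mm per year = 157582.12 years ≈ 157582 annual layers.

157582 annual layers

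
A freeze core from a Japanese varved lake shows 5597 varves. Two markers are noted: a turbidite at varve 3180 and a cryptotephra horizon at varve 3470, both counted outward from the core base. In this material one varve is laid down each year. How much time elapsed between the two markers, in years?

The two markers are separated by 3470 − 3180 = 290 varves.
That is 290 years at one varve per year.

290 yr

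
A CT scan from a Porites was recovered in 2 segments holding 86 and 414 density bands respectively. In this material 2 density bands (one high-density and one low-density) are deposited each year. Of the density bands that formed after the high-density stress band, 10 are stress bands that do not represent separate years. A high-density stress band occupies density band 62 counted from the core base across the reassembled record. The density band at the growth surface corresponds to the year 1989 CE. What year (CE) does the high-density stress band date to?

1775 CE

Total density bands = 86 + 414 = 500.
500 − 62 = 438 density bands lie beyond the high-density stress band toward the growth surface.
Removing the 10 false density bands leaves 438 − 10 = 428 true density bands beyond the high-density stress band.
With 2 density bands per year, 428 / 2 = 214 years.
Counting back 214 years from 1989 CE places the high-density stress band in 1989 − 214 = 1775 CE.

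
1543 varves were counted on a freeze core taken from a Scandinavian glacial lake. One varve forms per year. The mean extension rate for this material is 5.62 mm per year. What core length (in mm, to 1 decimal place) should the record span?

8671.7 mm

1543 years of growth are recorded.
Length ≈ 5.62 × 1543 = 8671.7 mm.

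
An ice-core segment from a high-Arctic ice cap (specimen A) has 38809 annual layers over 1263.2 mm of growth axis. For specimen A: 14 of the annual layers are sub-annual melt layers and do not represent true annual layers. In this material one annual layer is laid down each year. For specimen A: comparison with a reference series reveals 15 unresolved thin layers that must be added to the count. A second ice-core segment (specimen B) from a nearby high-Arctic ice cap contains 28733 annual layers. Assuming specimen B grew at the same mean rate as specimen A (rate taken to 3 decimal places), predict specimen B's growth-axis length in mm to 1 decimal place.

Specimen A: correcting the raw count gives 38809 − 14 + 15 = 38810 true annual layers.
A: 1263.2 mm over 38810 years gives 1263.2 / 38810 ≈ 0.033 mm/yr.
B's length ≈ 0.033 × 28733 = 948.2 mm.

948.2 mm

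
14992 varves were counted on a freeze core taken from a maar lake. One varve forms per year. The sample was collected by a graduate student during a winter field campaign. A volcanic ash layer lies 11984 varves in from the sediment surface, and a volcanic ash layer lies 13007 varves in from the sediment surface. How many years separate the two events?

Separation: 13007 − 11984 = 1023 varves.
At one varve per year, 1023 years elapsed between them.

1023 years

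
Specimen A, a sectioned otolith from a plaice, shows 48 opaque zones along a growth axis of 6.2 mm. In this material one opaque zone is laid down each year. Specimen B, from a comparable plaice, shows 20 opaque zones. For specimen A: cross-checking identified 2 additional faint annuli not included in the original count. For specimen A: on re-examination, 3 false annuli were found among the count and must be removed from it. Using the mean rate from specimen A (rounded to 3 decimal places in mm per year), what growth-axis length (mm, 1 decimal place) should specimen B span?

Specimen A: after corrections the count is 48 − 3 + 2 = 47 opaque zones.
A: Mean rate = 6.2 mm / 47 years ≈ 0.132 mm/yr.
For B, 0.132 mm/year × 20 years = 2.6 mm.

2.6 mm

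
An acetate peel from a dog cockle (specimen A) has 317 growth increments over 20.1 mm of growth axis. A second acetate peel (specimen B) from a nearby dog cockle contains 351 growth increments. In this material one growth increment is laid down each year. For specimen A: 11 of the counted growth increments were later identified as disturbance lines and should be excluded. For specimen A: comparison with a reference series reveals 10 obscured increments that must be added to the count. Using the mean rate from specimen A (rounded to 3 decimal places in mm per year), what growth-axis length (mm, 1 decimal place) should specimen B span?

22.5 mm

Specimen A: adjusted count: 317 − 11 + 10 = 316 growth increments.
A: 20.1 mm over 316 years gives 20.1 / 316 ≈ 0.064 mm/yr.
Length of B = 0.064 × 351 = 22.5 mm.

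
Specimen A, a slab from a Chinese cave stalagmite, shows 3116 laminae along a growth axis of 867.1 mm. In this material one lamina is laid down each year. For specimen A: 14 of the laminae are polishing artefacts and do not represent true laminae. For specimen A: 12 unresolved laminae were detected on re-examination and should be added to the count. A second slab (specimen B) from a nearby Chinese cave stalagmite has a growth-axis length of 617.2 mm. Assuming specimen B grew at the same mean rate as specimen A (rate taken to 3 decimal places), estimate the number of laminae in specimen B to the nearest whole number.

Specimen A: adjusted count: 3116 − 14 + 12 = 3114 laminae.
A: 867.1 mm over 3114 years gives 867.1 / 3114 ≈ 0.278 mm/year.
For B, 617.2 / 0.278 = 2220.14 years ≈ 2220 laminae.

2220 laminae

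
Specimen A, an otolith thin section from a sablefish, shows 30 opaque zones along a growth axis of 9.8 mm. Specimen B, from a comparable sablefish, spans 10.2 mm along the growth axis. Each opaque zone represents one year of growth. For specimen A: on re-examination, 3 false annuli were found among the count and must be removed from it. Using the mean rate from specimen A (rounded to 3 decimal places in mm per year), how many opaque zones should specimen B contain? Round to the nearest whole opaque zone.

28 opaque zones

Specimen A: true opaque zone count = 30 − 3 = 27.
A: 9.8 mm over 27 years gives 9.8 / 27 ≈ 0.363 mm/year.
B spans 10.2 / 0.363 = 28.10 years ≈ 28 opaque zones.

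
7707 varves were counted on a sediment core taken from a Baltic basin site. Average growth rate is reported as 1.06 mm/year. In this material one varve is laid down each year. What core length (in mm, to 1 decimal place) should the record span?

7707 years of growth are recorded.
Predicted length = 1.06 mm/year × 7707 years = 8169.4 mm.

8169.4 mm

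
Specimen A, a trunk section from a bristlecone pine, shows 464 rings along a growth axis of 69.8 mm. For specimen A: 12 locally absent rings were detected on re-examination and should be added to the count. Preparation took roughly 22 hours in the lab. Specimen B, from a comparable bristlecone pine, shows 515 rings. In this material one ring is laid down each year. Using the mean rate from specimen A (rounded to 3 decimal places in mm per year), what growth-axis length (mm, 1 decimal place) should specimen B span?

75.7 mm

Specimen A: correcting the raw count gives 464 + 12 = 476 true rings.
A: Extension rate ≈ 69.8 / 476 = 0.147 mm per year.
B's length ≈ 0.147 × 515 = 75.7 mm.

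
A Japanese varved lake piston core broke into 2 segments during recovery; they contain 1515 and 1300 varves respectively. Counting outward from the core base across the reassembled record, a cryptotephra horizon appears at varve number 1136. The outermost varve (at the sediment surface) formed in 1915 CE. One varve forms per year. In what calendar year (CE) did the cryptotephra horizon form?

236 CE

Total varves = 1515 + 1300 = 2815.
The cryptotephra horizon sits at varve 1136 from the core base, so 2815 − 1136 = 1679 varves formed after it.
Counting back 1679 years from 1915 CE places the cryptotephra horizon in 1915 − 1679 = 236 CE.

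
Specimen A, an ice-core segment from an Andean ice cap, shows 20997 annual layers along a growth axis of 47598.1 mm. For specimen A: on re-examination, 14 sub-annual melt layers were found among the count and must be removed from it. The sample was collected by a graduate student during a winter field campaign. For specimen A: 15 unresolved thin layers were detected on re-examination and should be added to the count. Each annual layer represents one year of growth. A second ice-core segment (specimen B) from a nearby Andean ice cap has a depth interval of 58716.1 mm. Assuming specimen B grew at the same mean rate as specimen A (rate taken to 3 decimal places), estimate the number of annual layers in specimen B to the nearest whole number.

25900 annual layers

Specimen A: adjusted count: 20997 − 14 + 15 = 20998 annual layers.
A: 47598.1 mm over 20998 years gives 47598.1 / 20998 ≈ 2.267 mm/yr.
Specimen B: 58716.1 mm / 2.267 mm per year = 25900.35 years ≈ 25900 annual layers.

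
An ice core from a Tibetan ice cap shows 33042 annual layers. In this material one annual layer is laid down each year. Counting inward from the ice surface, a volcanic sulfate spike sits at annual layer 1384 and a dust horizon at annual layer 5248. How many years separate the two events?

3864 yr

The two markers are separated by 5248 − 1384 = 3864 annual layers.
At one annual layer per year, 3864 years elapsed between them.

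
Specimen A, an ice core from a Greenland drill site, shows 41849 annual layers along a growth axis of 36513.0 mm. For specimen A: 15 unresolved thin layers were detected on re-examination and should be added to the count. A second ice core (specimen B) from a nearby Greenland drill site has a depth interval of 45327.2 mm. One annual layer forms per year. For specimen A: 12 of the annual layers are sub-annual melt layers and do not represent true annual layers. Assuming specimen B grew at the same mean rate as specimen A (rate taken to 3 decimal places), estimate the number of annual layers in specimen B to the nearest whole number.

Specimen A: adjusted count: 41849 − 12 + 15 = 41852 annual layers.
A: 36513.0 mm over 41852 years gives 36513.0 / 41852 ≈ 0.872 mm/year.
For B, 45327.2 / 0.872 = 51980.73 years ≈ 51981 annual layers.

51981 annual layers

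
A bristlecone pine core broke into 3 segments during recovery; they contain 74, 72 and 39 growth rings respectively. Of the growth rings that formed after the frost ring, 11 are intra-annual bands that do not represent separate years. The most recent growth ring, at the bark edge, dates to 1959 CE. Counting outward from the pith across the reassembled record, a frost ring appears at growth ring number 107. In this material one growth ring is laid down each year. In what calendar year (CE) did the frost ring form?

Total growth rings = 74 + 72 + 39 = 185.
Between growth ring 107 and the bark edge there are 185 − 107 = 78 growth rings.
Removing the 11 false growth rings leaves 78 − 11 = 67 true growth rings beyond the frost ring.
1959 − 67 = 1892 CE.

1892 CE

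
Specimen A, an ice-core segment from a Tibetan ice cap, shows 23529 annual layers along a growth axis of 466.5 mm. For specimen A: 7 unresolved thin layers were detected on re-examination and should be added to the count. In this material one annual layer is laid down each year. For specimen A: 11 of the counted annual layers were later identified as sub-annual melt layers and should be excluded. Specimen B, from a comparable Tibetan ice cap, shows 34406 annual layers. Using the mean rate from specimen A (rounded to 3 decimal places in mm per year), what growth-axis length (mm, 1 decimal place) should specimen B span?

Specimen A: after corrections the count is 23529 − 11 + 7 = 23525 annual layers.
A: Extension rate ≈ 466.5 / 23525 = 0.020 mm per year.
B's length ≈ 0.020 × 34406 = 688.1 mm.

688.1 mm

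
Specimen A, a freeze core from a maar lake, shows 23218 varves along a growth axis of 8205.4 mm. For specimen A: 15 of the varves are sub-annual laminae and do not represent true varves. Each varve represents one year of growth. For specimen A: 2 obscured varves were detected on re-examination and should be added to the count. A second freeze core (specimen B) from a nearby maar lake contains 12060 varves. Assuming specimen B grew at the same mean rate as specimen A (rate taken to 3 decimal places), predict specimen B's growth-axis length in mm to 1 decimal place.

4269.2 mm

Specimen A: after corrections the count is 23218 − 15 + 2 = 23205 varves.
A: 8205.4 mm over 23205 years gives 8205.4 / 23205 ≈ 0.354 mm/year.
Length of B = 0.354 × 12060 = 4269.2 mm.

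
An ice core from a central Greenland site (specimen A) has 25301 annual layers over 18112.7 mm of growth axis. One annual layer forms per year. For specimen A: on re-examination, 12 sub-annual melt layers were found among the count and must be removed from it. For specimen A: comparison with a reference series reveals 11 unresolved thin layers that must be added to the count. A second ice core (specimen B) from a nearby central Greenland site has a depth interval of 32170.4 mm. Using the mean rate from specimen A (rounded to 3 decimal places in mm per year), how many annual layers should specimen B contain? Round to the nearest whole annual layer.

Specimen A: adjusted count: 25301 − 12 + 11 = 25300 annual layers.
A: Mean rate = 18112.7 mm / 25300 years ≈ 0.716 mm/yr.
B spans 32170.4 / 0.716 = 44930.73 years ≈ 44931 annual layers.

44931 annual layers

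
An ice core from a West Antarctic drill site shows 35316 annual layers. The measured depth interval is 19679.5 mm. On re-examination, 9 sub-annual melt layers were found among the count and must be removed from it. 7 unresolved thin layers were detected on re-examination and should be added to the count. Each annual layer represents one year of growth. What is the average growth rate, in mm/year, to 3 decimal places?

Correcting the raw count gives 35316 − 9 + 7 = 35314 true annual layers.
19679.5 mm over 35314 years gives 19679.5 / 35314 ≈ 0.557 mm/year.

0.557 mm/year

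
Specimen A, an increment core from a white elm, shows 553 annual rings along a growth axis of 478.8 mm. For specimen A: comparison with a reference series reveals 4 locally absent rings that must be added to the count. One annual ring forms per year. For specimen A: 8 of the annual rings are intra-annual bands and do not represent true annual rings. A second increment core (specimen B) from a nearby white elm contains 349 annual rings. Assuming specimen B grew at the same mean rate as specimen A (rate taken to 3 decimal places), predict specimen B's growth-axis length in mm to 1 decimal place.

Specimen A: adjusted count: 553 − 8 + 4 = 549 annual rings.
A: Mean rate = 478.8 mm / 549 years ≈ 0.872 mm/yr.
For B, 0.872 mm/year × 349 years = 304.3 mm.

304.3 mm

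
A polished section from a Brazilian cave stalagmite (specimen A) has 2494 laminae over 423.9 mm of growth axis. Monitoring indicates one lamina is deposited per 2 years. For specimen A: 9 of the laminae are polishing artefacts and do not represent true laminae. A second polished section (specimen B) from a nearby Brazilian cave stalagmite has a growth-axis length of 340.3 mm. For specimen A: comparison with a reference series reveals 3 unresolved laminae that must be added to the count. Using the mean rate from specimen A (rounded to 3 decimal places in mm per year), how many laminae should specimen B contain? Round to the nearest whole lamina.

Specimen A: after corrections the count is 2494 − 9 + 3 = 2488 laminae.
Specimen A: 2488 laminae at 2 years each span 2488 × 2 = 4976 years.
A: 423.9 mm over 4976 years gives 423.9 / 4976 ≈ 0.085 mm/year.
For B, 340.3 / 0.085 = 4003.53 years; at 2 years per lamina that is 4003.53 / 2 ≈ 2002 laminae.

2002 laminae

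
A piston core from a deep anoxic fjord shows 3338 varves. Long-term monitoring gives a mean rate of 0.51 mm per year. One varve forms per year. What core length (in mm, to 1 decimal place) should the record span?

1702.4 mm

The record spans 3338 years at 0.51 mm per year.
Length ≈ 0.51 × 3338 = 1702.4 mm.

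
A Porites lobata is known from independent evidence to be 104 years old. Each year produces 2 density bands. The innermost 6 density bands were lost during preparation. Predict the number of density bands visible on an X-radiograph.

With 2 density bands per year, 104 years would produce 104 × 2 = 208 density bands.
208 − 6 missed = 202 density bands expected in the prepared section.

202 density bands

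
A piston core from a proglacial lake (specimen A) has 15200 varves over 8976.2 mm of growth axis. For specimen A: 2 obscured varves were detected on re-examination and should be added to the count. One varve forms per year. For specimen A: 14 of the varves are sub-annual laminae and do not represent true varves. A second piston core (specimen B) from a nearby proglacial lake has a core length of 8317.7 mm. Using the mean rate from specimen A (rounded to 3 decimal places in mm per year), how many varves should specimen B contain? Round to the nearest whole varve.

Specimen A: adjusted count: 15200 − 14 + 2 = 15188 varves.
A: Mean rate = 8976.2 mm / 15188 years ≈ 0.591 mm/yr.
For B, 8317.7 / 0.591 = 14073.94 years ≈ 14074 varves.

14074 varves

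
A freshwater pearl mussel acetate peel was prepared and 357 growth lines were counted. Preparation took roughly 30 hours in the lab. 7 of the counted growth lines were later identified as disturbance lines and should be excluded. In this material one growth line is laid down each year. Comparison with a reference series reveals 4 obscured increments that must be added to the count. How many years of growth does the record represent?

Correcting the raw count gives 357 − 7 + 4 = 354 true growth lines.
At one growth line per year, that is 354 years.

354 years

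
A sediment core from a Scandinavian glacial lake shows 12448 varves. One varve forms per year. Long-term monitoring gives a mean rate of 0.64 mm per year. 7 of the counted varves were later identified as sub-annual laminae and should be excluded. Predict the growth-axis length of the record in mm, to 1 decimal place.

7962.2 mm

After corrections the count is 12448 − 7 = 12441 varves.
12441 years at 0.64 mm/year gives 0.64 × 12441 = 7962.2 mm.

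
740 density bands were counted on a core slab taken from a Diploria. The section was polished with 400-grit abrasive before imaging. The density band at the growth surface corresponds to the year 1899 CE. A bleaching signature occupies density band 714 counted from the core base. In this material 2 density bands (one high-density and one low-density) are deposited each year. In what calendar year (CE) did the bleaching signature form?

The bleaching signature sits at density band 714 from the core base, so 740 − 714 = 26 density bands formed after it.
26 density bands at 2 per year is 26 / 2 = 13 years.
Counting back 13 years from 1899 CE places the bleaching signature in 1899 − 13 = 1886 CE.

1886 CE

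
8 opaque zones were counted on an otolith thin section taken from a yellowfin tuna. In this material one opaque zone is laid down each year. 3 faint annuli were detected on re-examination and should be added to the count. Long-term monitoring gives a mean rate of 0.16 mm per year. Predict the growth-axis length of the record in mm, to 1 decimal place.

1.8 mm

True opaque zone count = 8 + 3 = 11.
11 years at 0.16 mm/year gives 0.16 × 11 = 1.8 mm.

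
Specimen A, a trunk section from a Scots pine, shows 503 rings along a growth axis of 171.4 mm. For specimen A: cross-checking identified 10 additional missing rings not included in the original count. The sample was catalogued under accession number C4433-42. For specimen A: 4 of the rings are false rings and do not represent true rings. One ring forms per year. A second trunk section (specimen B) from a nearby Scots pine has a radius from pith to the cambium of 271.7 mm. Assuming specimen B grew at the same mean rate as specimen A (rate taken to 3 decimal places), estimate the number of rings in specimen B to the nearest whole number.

Specimen A: adjusted count: 503 − 4 + 10 = 509 rings.
A: Extension rate ≈ 171.4 / 509 = 0.337 mm per year.
B spans 271.7 / 0.337 = 806.23 years ≈ 806 rings.

806 rings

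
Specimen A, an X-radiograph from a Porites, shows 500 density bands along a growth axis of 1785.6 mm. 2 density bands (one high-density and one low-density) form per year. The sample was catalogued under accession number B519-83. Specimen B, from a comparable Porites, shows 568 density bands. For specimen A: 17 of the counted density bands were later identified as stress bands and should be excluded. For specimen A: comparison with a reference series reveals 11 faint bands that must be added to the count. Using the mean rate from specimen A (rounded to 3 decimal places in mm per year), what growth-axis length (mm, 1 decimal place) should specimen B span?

2053.0 mm

Specimen A: after corrections the count is 500 − 17 + 11 = 494 density bands.
Specimen A: dividing by 2 density bands per year: 494 / 2 = 247 years.
A: 1785.6 mm over 247 years gives 1785.6 / 247 ≈ 7.229 mm per year.
Specimen B: dividing by 2 density bands per year: 568 / 2 = 284 years. For B, 7.229 mm/year × 284 years = 2053.0 mm.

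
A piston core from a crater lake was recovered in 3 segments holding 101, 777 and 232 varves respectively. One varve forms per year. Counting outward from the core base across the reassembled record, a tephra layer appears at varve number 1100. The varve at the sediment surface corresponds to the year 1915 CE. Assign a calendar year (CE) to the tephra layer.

1905 CE

Total varves = 101 + 777 + 232 = 1110.
1110 − 1100 = 10 varves lie beyond the tephra layer toward the sediment surface.
1915 − 10 = 1905 CE.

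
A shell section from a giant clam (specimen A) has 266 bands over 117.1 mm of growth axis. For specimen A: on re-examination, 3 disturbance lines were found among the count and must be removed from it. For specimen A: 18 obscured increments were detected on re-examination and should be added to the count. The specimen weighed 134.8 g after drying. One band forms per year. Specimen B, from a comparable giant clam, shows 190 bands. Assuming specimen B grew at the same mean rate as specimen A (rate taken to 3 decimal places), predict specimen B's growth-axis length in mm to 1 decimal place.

79.2 mm

Specimen A: correcting the raw count gives 266 − 3 + 18 = 281 true bands.
A: 117.1 mm over 281 years gives 117.1 / 281 ≈ 0.417 mm per year.
Length of B = 0.417 × 190 = 79.2 mm.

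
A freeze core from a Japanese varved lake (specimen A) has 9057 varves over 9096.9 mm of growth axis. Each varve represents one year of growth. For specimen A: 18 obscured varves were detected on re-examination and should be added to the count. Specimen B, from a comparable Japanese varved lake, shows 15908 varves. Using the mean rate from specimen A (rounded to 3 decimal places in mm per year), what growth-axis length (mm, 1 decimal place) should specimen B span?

15939.8 mm

Specimen A: correcting the raw count gives 9057 + 18 = 9075 true varves.
A: 9096.9 mm over 9075 years gives 9096.9 / 9075 ≈ 1.002 mm/yr.
Length of B = 1.002 × 15908 = 15939.8 mm.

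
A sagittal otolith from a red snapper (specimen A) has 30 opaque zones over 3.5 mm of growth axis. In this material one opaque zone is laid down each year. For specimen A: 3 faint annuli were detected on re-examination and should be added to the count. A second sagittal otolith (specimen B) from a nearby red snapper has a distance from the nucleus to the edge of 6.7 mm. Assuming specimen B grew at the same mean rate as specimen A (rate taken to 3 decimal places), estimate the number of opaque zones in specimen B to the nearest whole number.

Specimen A: correcting the raw count gives 30 + 3 = 33 true opaque zones.
A: 3.5 mm over 33 years gives 3.5 / 33 ≈ 0.106 mm per year.
Specimen B: 6.7 mm / 0.106 mm per year = 63.21 years ≈ 63 opaque zones.

63 opaque zones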